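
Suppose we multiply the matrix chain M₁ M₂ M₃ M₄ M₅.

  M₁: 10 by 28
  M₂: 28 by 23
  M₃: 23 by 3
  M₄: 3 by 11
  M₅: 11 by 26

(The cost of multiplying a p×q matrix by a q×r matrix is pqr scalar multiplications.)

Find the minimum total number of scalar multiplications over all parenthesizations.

Adjacent pairs: M₁M₂ = 10·28·23 = 6440; M₂M₃ = 28·23·3 = 1932; M₃M₄ = 23·3·11 = 759; M₄M₅ = 3·11·26 = 858.
Length 3: M₁..M₃: k=1: 0+1932+10·28·3=2772; k=2: 6440+0+10·23·3=7130 → min 2772 | M₂..M₄: k=2: 0+759+28·23·11=7843; k=3: 1932+0+28·3·11=2856 → min 2856 | M₃..M₅: k=3: 0+858+23·3·26=2652; k=4: 759+0+23·11·26=7337 → min 2652.
Length 4: M₁..M₄: k=1: 0+2856+10·28·11=5936; k=2: 6440+759+10·23·11=9729; k=3: 2772+0+10·3·11=3102 → min 3102 | M₂..M₅: k=2: 0+2652+28·23·26=19396; k=3: 1932+858+28·3·26=4974; k=4: 2856+0+28·11·26=10864 → min 4974.
Length 5: M₁..M₅: k=1: 0+4974+10·28·26=12254; k=2: 6440+2652+10·23·26=15072; k=3: 2772+858+10·3·26=4410; k=4: 3102+0+10·11·26=5962 → min 4410.
Optimal order: ((M₁ (M₂ M₃)) (M₄ M₅)) with cost 4410.

4410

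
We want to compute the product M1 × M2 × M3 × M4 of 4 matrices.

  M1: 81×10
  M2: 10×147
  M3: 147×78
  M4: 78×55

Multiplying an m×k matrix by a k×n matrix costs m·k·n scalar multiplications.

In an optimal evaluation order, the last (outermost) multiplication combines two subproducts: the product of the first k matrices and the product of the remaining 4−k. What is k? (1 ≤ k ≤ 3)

Adjacent pairs: M1M2 = 81·10·147 = 119070; M2M3 = 10·147·78 = 114660; M3M4 = 147·78·55 = 630630.
Length 3: M1..M3: k=1: 0+114660+81·10·78=177840; k=2: 119070+0+81·147·78=1047816 → min 177840 | M2..M4: k=2: 0+630630+10·147·55=711480; k=3: 114660+0+10·78·55=157560 → min 157560.
Top-level splits: k=1: (M1..M1)·(M2..M4) → 0+157560+81·10·55 = 202110; k=2: (M1..M2)·(M3..M4) → 119070+630630+81·147·55 = 1404585; k=3: (M1..M3)·(M4..M4) → 177840+0+81·78·55 = 525330.
Best split is after M1, i.e. k = 1.

1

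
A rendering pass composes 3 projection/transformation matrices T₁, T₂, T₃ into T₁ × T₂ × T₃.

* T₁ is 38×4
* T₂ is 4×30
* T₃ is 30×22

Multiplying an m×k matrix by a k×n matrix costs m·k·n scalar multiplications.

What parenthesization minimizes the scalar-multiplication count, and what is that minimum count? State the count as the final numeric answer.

(T₁ × (T₂ × T₃)): cost 5984.
((T₁ × T₂) × T₃): cost 29640.
Optimal: (T₁ × (T₂ × T₃)) with cost 5984.

5984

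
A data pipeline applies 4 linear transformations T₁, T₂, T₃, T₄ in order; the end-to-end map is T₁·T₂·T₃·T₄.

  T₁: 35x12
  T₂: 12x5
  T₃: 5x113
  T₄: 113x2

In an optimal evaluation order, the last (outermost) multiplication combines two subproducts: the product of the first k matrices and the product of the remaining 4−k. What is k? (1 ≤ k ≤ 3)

Adjacent pairs: T₁T₂ = 35·12·5 = 2100; T₂T₃ = 12·5·113 = 6780; T₃T₄ = 5·113·2 = 1130.
Length 3: T₁..T₃: k=1: 0+6780+35·12·113=54240; k=2: 2100+0+35·5·113=21875 → min 21875 | T₂..T₄: k=2: 0+1130+12·5·2=1250; k=3: 6780+0+12·113·2=9492 → min 1250.
Top-level splits: k=1: (T₁..T₁)·(T₂..T₄) → 0+1250+35·12·2 = 2090; k=2: (T₁..T₂)·(T₃..T₄) → 2100+1130+35·5·2 = 3580; k=3: (T₁..T₃)·(T₄..T₄) → 21875+0+35·113·2 = 29785.
Best split is after T₁, i.e. k = 1.

1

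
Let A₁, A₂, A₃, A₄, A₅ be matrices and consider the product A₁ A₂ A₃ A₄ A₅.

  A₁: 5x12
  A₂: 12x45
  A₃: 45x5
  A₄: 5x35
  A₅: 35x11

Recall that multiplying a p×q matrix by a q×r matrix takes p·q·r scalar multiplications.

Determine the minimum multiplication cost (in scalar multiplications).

Adjacent pairs: A₁A₂ = 5·12·45 = 2700; A₂A₃ = 12·45·5 = 2700; A₃A₄ = 45·5·35 = 7875; A₄A₅ = 5·35·11 = 1925.
Length 3: A₁..A₃: k=1: 0+2700+5·12·5=3000; k=2: 2700+0+5·45·5=3825 → min 3000 | A₂..A₄: k=2: 0+7875+12·45·35=26775; k=3: 2700+0+12·5·35=4800 → min 4800 | A₃..A₅: k=3: 0+1925+45·5·11=4400; k=4: 7875+0+45·35·11=25200 → min 4400.
Length 4: A₁..A₄: k=1: 0+4800+5·12·35=6900; k=2: 2700+7875+5·45·35=18450; k=3: 3000+0+5·5·35=3875 → min 3875 | A₂..A₅: k=2: 0+4400+12·45·11=10340; k=3: 2700+1925+12·5·11=5285; k=4: 4800+0+12·35·11=9420 → min 5285.
Length 5: A₁..A₅: k=1: 0+5285+5·12·11=5945; k=2: 2700+4400+5·45·11=9575; k=3: 3000+1925+5·5·11=5200; k=4: 3875+0+5·35·11=5800 → min 5200.
Optimal order: ((A₁ (A₂ A₃)) (A₄ A₅)) with cost 5200.

5200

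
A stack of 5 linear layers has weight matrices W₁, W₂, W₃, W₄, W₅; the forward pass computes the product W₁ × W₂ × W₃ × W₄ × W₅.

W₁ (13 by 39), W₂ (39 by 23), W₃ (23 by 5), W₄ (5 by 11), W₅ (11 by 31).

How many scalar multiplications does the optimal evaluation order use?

Adjacent pairs: W₁W₂ = 13·39·23 = 11661; W₂W₃ = 39·23·5 = 4485; W₃W₄ = 23·5·11 = 1265; W₄W₅ = 5·11·31 = 1705.
Length 3: W₁..W₃: k=1: 0+4485+13·39·5=7020; k=2: 11661+0+13·23·5=13156 → min 7020 | W₂..W₄: k=2: 0+1265+39·23·11=11132; k=3: 4485+0+39·5·11=6630 → min 6630 | W₃..W₅: k=3: 0+1705+23·5·31=5270; k=4: 1265+0+23·11·31=9108 → min 5270.
Length 4: W₁..W₄: k=1: 0+6630+13·39·11=12207; k=2: 11661+1265+13·23·11=16215; k=3: 7020+0+13·5·11=7735 → min 7735 | W₂..W₅: k=2: 0+5270+39·23·31=33077; k=3: 4485+1705+39·5·31=12235; k=4: 6630+0+39·11·31=19929 → min 12235.
Length 5: W₁..W₅: k=1: 0+12235+13·39·31=27952; k=2: 11661+5270+13·23·31=26200; k=3: 7020+1705+13·5·31=10740; k=4: 7735+0+13·11·31=12168 → min 10740.
Optimal order: ((W₁ × (W₂ × W₃)) × (W₄ × W₅)) with cost 10740.

10740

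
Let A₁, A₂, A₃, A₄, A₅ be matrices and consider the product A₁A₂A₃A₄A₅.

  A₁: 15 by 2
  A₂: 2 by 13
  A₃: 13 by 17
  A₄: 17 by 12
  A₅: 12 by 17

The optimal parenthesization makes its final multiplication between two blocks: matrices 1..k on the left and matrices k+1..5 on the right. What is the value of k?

1

Adjacent pairs: A₁A₂ = 15·2·13 = 390; A₂A₃ = 2·13·17 = 442; A₃A₄ = 13·17·12 = 2652; A₄A₅ = 17·12·17 = 3468.
Length 3: A₁..A₃: k=1: 0+442+15·2·17=952; k=2: 390+0+15·13·17=3705 → min 952 | A₂..A₄: k=2: 0+2652+2·13·12=2964; k=3: 442+0+2·17·12=850 → min 850 | A₃..A₅: k=3: 0+3468+13·17·17=7225; k=4: 2652+0+13·12·17=5304 → min 5304.
Length 4: A₁..A₄: k=1: 0+850+15·2·12=1210; k=2: 390+2652+15·13·12=5382; k=3: 952+0+15·17·12=4012 → min 1210 | A₂..A₅: k=2: 0+5304+2·13·17=5746; k=3: 442+3468+2·17·17=4488; k=4: 850+0+2·12·17=1258 → min 1258.
Top-level splits: k=1: (A₁..A₁)·(A₂..A₅) → 0+1258+15·2·17 = 1768; k=2: (A₁..A₂)·(A₃..A₅) → 390+5304+15·13·17 = 9009; k=3: (A₁..A₃)·(A₄..A₅) → 952+3468+15·17·17 = 8755; k=4: (A₁..A₄)·(A₅..A₅) → 1210+0+15·12·17 = 4270.
Best split is after A₁, i.e. k = 1.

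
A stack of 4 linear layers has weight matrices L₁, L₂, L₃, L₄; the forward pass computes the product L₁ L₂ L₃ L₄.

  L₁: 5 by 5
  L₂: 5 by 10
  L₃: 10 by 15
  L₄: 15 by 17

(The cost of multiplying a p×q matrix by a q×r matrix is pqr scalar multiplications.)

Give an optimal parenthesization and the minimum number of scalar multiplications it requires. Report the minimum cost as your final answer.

Adjacent pairs: L₁L₂ = 5·5·10 = 250; L₂L₃ = 5·10·15 = 750; L₃L₄ = 10·15·17 = 2550.
Length 3: L₁..L₃: k=1: 0+750+5·5·15=1125; k=2: 250+0+5·10·15=1000 → min 1000 | L₂..L₄: k=2: 0+2550+5·10·17=3400; k=3: 750+0+5·15·17=2025 → min 2025.
Length 4: L₁..L₄: k=1: 0+2025+5·5·17=2450; k=2: 250+2550+5·10·17=3650; k=3: 1000+0+5·15·17=2275 → min 2275.
Optimal parenthesization: (((L₁ L₂) L₃) L₄) with cost 2275.

2275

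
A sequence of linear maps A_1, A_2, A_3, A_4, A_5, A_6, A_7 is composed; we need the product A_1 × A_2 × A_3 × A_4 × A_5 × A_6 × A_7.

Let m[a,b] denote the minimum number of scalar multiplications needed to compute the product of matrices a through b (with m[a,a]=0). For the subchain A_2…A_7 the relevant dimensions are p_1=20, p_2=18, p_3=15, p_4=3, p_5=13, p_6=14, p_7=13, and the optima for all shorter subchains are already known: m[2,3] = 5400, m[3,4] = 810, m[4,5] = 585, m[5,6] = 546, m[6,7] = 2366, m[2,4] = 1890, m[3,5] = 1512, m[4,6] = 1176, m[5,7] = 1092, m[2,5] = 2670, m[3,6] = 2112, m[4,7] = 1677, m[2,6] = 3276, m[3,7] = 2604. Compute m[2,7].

m[2,7] = min over k∈[2,6] of m[2,k]+m[k+1,7]+p_{1}·p_k·p_{7}.
k=2: 0 + 2604 + 20·18·13 = 7284; k=3: 5400 + 1677 + 20·15·13 = 10977; k=4: 1890 + 1092 + 20·3·13 = 3762; k=5: 2670 + 2366 + 20·13·13 = 8416; k=6: 3276 + 0 + 20·14·13 = 6916.
Minimum: 3762 at k=4.

3762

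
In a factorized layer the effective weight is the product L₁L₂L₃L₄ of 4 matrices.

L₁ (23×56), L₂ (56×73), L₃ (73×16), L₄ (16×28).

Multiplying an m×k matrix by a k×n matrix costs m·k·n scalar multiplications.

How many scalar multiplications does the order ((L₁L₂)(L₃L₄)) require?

173740

(L₁L₂): 23×56 by 56×73 → 23×73, cost 23·56·73 = 94024
(L₃L₄): 73×16 by 16×28 → 73×28, cost 73·16·28 = 32704
((L₁L₂)(L₃L₄)): 23×73 by 73×28 → 23×28, cost 23·73·28 = 47012; cumulative 173740
Total: 173740 scalar multiplications.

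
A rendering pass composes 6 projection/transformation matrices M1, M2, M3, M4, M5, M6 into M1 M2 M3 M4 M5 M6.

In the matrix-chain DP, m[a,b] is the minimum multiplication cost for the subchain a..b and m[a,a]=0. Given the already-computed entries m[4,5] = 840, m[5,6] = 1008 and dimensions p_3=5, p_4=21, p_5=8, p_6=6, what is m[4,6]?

1080

m[4,6] = min over k∈[4,5] of m[4,k]+m[k+1,6]+p_{3}·p_k·p_{6}.
k=4: 0 + 1008 + 5·21·6 = 1638; k=5: 840 + 0 + 5·8·6 = 1080.
Minimum: 1080 at k=5.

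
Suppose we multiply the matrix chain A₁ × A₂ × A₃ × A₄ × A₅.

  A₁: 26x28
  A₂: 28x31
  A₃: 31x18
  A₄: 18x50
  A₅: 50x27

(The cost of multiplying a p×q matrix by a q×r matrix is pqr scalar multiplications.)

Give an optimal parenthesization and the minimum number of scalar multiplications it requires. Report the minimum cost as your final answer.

65664

Adjacent pairs: A₁A₂ = 26·28·31 = 22568; A₂A₃ = 28·31·18 = 15624; A₃A₄ = 31·18·50 = 27900; A₄A₅ = 18·50·27 = 24300.
Length 3: A₁..A₃: k=1: 0+15624+26·28·18=28728; k=2: 22568+0+26·31·18=37076 → min 28728 | A₂..A₄: k=2: 0+27900+28·31·50=71300; k=3: 15624+0+28·18·50=40824 → min 40824 | A₃..A₅: k=3: 0+24300+31·18·27=39366; k=4: 27900+0+31·50·27=69750 → min 39366.
Length 4: A₁..A₄: k=1: 0+40824+26·28·50=77224; k=2: 22568+27900+26·31·50=90768; k=3: 28728+0+26·18·50=52128 → min 52128 | A₂..A₅: k=2: 0+39366+28·31·27=62802; k=3: 15624+24300+28·18·27=53532; k=4: 40824+0+28·50·27=78624 → min 53532.
Length 5: A₁..A₅: k=1: 0+53532+26·28·27=73188; k=2: 22568+39366+26·31·27=83696; k=3: 28728+24300+26·18·27=65664; k=4: 52128+0+26·50·27=87228 → min 65664.
Optimal parenthesization: ((A₁ × (A₂ × A₃)) × (A₄ × A₅)) with cost 65664.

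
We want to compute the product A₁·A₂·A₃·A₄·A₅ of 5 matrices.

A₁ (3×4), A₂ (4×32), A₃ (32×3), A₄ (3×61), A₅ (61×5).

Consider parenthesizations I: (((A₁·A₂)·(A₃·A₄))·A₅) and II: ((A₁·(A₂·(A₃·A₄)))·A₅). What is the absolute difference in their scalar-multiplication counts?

Order I = (((A₁·A₂)·(A₃·A₄))·A₅): (A₁·A₂): 3×4 by 4×32 → 3×32, cost 3·4·32 = 384; (A₃·A₄): 32×3 by 3×61 → 32×61, cost 32·3·61 = 5856; ((A₁·A₂)·(A₃·A₄)): 3×32 by 32×61 → 3×61, cost 3·32·61 = 5856; cumulative 12096; (((A₁·A₂)·(A₃·A₄))·A₅): 3×61 by 61×5 → 3×5, cost 3·61·5 = 915; cumulative 13011. Total 13011.
Order II = ((A₁·(A₂·(A₃·A₄)))·A₅): (A₃·A₄): 32×3 by 3×61 → 32×61, cost 32·3·61 = 5856; (A₂·(A₃·A₄)): 4×32 by 32×61 → 4×61, cost 4·32·61 = 7808; cumulative 13664; (A₁·(A₂·(A₃·A₄))): 3×4 by 4×61 → 3×61, cost 3·4·61 = 732; cumulative 14396; ((A₁·(A₂·(A₃·A₄)))·A₅): 3×61 by 61×5 → 3×5, cost 3·61·5 = 915; cumulative 15311. Total 15311.
Difference: |13011 − 15311| = 2300.

2300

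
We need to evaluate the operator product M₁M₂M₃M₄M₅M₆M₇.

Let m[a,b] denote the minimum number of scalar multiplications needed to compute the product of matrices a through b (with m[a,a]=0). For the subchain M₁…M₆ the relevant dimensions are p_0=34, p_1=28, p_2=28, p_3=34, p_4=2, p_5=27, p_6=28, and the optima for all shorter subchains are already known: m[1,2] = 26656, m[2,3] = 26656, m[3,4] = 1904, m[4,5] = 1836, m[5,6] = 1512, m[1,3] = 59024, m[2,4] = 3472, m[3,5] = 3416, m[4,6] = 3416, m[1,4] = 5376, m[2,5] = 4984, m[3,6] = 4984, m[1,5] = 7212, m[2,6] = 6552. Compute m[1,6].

m[1,6] = min over k∈[1,5] of m[1,k]+m[k+1,6]+p_{0}·p_k·p_{6}.
k=1: 0 + 6552 + 34·28·28 = 33208; k=2: 26656 + 4984 + 34·28·28 = 58296; k=3: 59024 + 3416 + 34·34·28 = 94808; k=4: 5376 + 1512 + 34·2·28 = 8792; k=5: 7212 + 0 + 34·27·28 = 32916.
Minimum: 8792 at k=4.

8792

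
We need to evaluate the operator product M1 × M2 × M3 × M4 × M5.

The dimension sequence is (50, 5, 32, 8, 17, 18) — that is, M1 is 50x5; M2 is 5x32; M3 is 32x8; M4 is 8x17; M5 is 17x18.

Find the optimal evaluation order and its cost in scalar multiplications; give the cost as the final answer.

7990

Adjacent pairs: M1M2 = 50·5·32 = 8000; M2M3 = 5·32·8 = 1280; M3M4 = 32·8·17 = 4352; M4M5 = 8·17·18 = 2448.
Length 3: M1..M3: k=1: 0+1280+50·5·8=3280; k=2: 8000+0+50·32·8=20800 → min 3280 | M2..M4: k=2: 0+4352+5·32·17=7072; k=3: 1280+0+5·8·17=1960 → min 1960 | M3..M5: k=3: 0+2448+32·8·18=7056; k=4: 4352+0+32·17·18=14144 → min 7056.
Length 4: M1..M4: k=1: 0+1960+50·5·17=6210; k=2: 8000+4352+50·32·17=39552; k=3: 3280+0+50·8·17=10080 → min 6210 | M2..M5: k=2: 0+7056+5·32·18=9936; k=3: 1280+2448+5·8·18=4448; k=4: 1960+0+5·17·18=3490 → min 3490.
Length 5: M1..M5: k=1: 0+3490+50·5·18=7990; k=2: 8000+7056+50·32·18=43856; k=3: 3280+2448+50·8·18=12928; k=4: 6210+0+50·17·18=21510 → min 7990.
Optimal parenthesization: (M1 × (((M2 × M3) × M4) × M5)) with cost 7990.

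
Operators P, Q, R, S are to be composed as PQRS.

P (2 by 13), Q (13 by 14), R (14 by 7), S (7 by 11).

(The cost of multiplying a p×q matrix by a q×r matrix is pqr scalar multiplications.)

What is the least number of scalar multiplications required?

Adjacent pairs: PQ = 2·13·14 = 364; QR = 13·14·7 = 1274; RS = 14·7·11 = 1078.
Length 3: P..R: k=1: 0+1274+2·13·7=1456; k=2: 364+0+2·14·7=560 → min 560 | Q..S: k=2: 0+1078+13·14·11=3080; k=3: 1274+0+13·7·11=2275 → min 2275.
Length 4: P..S: k=1: 0+2275+2·13·11=2561; k=2: 364+1078+2·14·11=1750; k=3: 560+0+2·7·11=714 → min 714.
Optimal order: (((PQ)R)S) with cost 714.

714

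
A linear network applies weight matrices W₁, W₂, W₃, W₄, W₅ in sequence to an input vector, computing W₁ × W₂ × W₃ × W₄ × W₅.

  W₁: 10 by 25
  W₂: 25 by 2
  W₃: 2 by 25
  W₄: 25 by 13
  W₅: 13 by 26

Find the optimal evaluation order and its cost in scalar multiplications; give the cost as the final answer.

2346

Adjacent pairs: W₁W₂ = 10·25·2 = 500; W₂W₃ = 25·2·25 = 1250; W₃W₄ = 2·25·13 = 650; W₄W₅ = 25·13·26 = 8450.
Length 3: W₁..W₃: k=1: 0+1250+10·25·25=7500; k=2: 500+0+10·2·25=1000 → min 1000 | W₂..W₄: k=2: 0+650+25·2·13=1300; k=3: 1250+0+25·25·13=9375 → min 1300 | W₃..W₅: k=3: 0+8450+2·25·26=9750; k=4: 650+0+2·13·26=1326 → min 1326.
Length 4: W₁..W₄: k=1: 0+1300+10·25·13=4550; k=2: 500+650+10·2·13=1410; k=3: 1000+0+10·25·13=4250 → min 1410 | W₂..W₅: k=2: 0+1326+25·2·26=2626; k=3: 1250+8450+25·25·26=25950; k=4: 1300+0+25·13·26=9750 → min 2626.
Length 5: W₁..W₅: k=1: 0+2626+10·25·26=9126; k=2: 500+1326+10·2·26=2346; k=3: 1000+8450+10·25·26=15950; k=4: 1410+0+10·13·26=4790 → min 2346.
Optimal parenthesization: ((W₁ × W₂) × ((W₃ × W₄) × W₅)) with cost 2346.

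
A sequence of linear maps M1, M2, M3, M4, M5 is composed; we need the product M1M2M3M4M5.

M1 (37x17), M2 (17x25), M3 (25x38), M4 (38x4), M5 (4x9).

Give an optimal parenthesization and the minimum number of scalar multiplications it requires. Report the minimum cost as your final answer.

9348

Adjacent pairs: M1M2 = 37·17·25 = 15725; M2M3 = 17·25·38 = 16150; M3M4 = 25·38·4 = 3800; M4M5 = 38·4·9 = 1368.
Length 3: M1..M3: k=1: 0+16150+37·17·38=40052; k=2: 15725+0+37·25·38=50875 → min 40052 | M2..M4: k=2: 0+3800+17·25·4=5500; k=3: 16150+0+17·38·4=18734 → min 5500 | M3..M5: k=3: 0+1368+25·38·9=9918; k=4: 3800+0+25·4·9=4700 → min 4700.
Length 4: M1..M4: k=1: 0+5500+37·17·4=8016; k=2: 15725+3800+37·25·4=23225; k=3: 40052+0+37·38·4=45676 → min 8016 | M2..M5: k=2: 0+4700+17·25·9=8525; k=3: 16150+1368+17·38·9=23332; k=4: 5500+0+17·4·9=6112 → min 6112.
Length 5: M1..M5: k=1: 0+6112+37·17·9=11773; k=2: 15725+4700+37·25·9=28750; k=3: 40052+1368+37·38·9=54074; k=4: 8016+0+37·4·9=9348 → min 9348.
Optimal parenthesization: ((M1(M2(M3M4)))M5) with cost 9348.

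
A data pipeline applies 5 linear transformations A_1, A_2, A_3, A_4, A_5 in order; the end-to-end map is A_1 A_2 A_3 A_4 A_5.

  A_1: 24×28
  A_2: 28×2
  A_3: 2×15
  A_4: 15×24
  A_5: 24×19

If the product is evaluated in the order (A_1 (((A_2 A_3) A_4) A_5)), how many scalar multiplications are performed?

36456

(A_2 A_3): 28×2 by 2×15 → 28×15, cost 28·2·15 = 840
((A_2 A_3) A_4): 28×15 by 15×24 → 28×24, cost 28·15·24 = 10080; cumulative 10920
(((A_2 A_3) A_4) A_5): 28×24 by 24×19 → 28×19, cost 28·24·19 = 12768; cumulative 23688
(A_1 (((A_2 A_3) A_4) A_5)): 24×28 by 28×19 → 24×19, cost 24·28·19 = 12768; cumulative 36456
Total: 36456 scalar multiplications.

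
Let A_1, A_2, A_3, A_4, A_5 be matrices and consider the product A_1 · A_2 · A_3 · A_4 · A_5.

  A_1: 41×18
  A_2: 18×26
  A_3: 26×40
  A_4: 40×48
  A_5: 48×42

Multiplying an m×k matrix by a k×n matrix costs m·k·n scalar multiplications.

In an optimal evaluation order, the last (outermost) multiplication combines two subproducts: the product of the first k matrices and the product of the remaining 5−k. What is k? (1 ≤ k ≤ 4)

1

Adjacent pairs: A_1A_2 = 41·18·26 = 19188; A_2A_3 = 18·26·40 = 18720; A_3A_4 = 26·40·48 = 49920; A_4A_5 = 40·48·42 = 80640.
Length 3: A_1..A_3: k=1: 0+18720+41·18·40=48240; k=2: 19188+0+41·26·40=61828 → min 48240 | A_2..A_4: k=2: 0+49920+18·26·48=72384; k=3: 18720+0+18·40·48=53280 → min 53280 | A_3..A_5: k=3: 0+80640+26·40·42=124320; k=4: 49920+0+26·48·42=102336 → min 102336.
Length 4: A_1..A_4: k=1: 0+53280+41·18·48=88704; k=2: 19188+49920+41·26·48=120276; k=3: 48240+0+41·40·48=126960 → min 88704 | A_2..A_5: k=2: 0+102336+18·26·42=121992; k=3: 18720+80640+18·40·42=129600; k=4: 53280+0+18·48·42=89568 → min 89568.
Top-level splits: k=1: (A_1..A_1)·(A_2..A_5) → 0+89568+41·18·42 = 120564; k=2: (A_1..A_2)·(A_3..A_5) → 19188+102336+41·26·42 = 166296; k=3: (A_1..A_3)·(A_4..A_5) → 48240+80640+41·40·42 = 197760; k=4: (A_1..A_4)·(A_5..A_5) → 88704+0+41·48·42 = 171360.
Best split is after A_1, i.e. k = 1.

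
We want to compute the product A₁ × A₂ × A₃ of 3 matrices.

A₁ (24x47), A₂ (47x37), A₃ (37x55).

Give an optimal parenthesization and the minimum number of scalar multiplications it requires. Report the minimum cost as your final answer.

(A₁ × (A₂ × A₃)): cost 157685.
((A₁ × A₂) × A₃): cost 90576.
Optimal: ((A₁ × A₂) × A₃) with cost 90576.

90576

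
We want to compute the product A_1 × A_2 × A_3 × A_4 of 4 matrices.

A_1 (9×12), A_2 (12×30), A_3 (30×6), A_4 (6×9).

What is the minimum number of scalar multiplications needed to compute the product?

Adjacent pairs: A_1A_2 = 9·12·30 = 3240; A_2A_3 = 12·30·6 = 2160; A_3A_4 = 30·6·9 = 1620.
Length 3: A_1..A_3: k=1: 0+2160+9·12·6=2808; k=2: 3240+0+9·30·6=4860 → min 2808 | A_2..A_4: k=2: 0+1620+12·30·9=4860; k=3: 2160+0+12·6·9=2808 → min 2808.
Length 4: A_1..A_4: k=1: 0+2808+9·12·9=3780; k=2: 3240+1620+9·30·9=7290; k=3: 2808+0+9·6·9=3294 → min 3294.
Optimal order: ((A_1 × (A_2 × A_3)) × A_4) with cost 3294.

3294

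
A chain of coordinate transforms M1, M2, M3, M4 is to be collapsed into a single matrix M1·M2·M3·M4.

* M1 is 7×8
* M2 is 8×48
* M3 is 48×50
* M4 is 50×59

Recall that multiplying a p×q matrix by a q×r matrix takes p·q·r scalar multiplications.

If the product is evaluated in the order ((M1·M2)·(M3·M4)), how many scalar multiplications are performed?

164112

(M1·M2): 7×8 by 8×48 → 7×48, cost 7·8·48 = 2688
(M3·M4): 48×50 by 50×59 → 48×59, cost 48·50·59 = 141600
((M1·M2)·(M3·M4)): 7×48 by 48×59 → 7×59, cost 7·48·59 = 19824; cumulative 164112
Total: 164112 scalar multiplications.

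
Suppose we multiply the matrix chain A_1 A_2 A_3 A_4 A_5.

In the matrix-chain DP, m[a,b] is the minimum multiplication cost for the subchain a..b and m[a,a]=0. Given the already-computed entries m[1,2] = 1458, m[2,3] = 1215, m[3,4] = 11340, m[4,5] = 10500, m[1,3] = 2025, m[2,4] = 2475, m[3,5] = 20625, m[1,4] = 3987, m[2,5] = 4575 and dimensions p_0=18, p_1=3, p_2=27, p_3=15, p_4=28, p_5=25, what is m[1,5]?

5925

m[1,5] = min over k∈[1,4] of m[1,k]+m[k+1,5]+p_{0}·p_k·p_{5}.
k=1: 0 + 4575 + 18·3·25 = 5925; k=2: 1458 + 20625 + 18·27·25 = 34233; k=3: 2025 + 10500 + 18·15·25 = 19275; k=4: 3987 + 0 + 18·28·25 = 16587.
Minimum: 5925 at k=1.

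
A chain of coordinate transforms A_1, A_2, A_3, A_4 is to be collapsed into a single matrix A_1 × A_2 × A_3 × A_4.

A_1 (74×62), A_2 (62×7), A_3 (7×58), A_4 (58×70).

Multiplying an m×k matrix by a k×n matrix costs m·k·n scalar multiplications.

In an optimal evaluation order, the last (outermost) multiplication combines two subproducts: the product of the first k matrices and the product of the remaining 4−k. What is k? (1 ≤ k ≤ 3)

Adjacent pairs: A_1A_2 = 74·62·7 = 32116; A_2A_3 = 62·7·58 = 25172; A_3A_4 = 7·58·70 = 28420.
Length 3: A_1..A_3: k=1: 0+25172+74·62·58=291276; k=2: 32116+0+74·7·58=62160 → min 62160 | A_2..A_4: k=2: 0+28420+62·7·70=58800; k=3: 25172+0+62·58·70=276892 → min 58800.
Top-level splits: k=1: (A_1..A_1)·(A_2..A_4) → 0+58800+74·62·70 = 379960; k=2: (A_1..A_2)·(A_3..A_4) → 32116+28420+74·7·70 = 96796; k=3: (A_1..A_3)·(A_4..A_4) → 62160+0+74·58·70 = 362600.
Best split is after A_2, i.e. k = 2.

2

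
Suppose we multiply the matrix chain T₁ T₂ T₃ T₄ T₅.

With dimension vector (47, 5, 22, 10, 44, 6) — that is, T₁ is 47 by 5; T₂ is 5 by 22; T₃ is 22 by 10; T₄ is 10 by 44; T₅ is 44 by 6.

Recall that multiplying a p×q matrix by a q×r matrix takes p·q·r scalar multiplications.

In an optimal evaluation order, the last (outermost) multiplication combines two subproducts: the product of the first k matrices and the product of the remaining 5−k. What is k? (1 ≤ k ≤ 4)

Adjacent pairs: T₁T₂ = 47·5·22 = 5170; T₂T₃ = 5·22·10 = 1100; T₃T₄ = 22·10·44 = 9680; T₄T₅ = 10·44·6 = 2640.
Length 3: T₁..T₃: k=1: 0+1100+47·5·10=3450; k=2: 5170+0+47·22·10=15510 → min 3450 | T₂..T₄: k=2: 0+9680+5·22·44=14520; k=3: 1100+0+5·10·44=3300 → min 3300 | T₃..T₅: k=3: 0+2640+22·10·6=3960; k=4: 9680+0+22·44·6=15488 → min 3960.
Length 4: T₁..T₄: k=1: 0+3300+47·5·44=13640; k=2: 5170+9680+47·22·44=60346; k=3: 3450+0+47·10·44=24130 → min 13640 | T₂..T₅: k=2: 0+3960+5·22·6=4620; k=3: 1100+2640+5·10·6=4040; k=4: 3300+0+5·44·6=4620 → min 4040.
Top-level splits: k=1: (T₁..T₁)·(T₂..T₅) → 0+4040+47·5·6 = 5450; k=2: (T₁..T₂)·(T₃..T₅) → 5170+3960+47·22·6 = 15334; k=3: (T₁..T₃)·(T₄..T₅) → 3450+2640+47·10·6 = 8910; k=4: (T₁..T₄)·(T₅..T₅) → 13640+0+47·44·6 = 26048.
Best split is after T₁, i.e. k = 1.

1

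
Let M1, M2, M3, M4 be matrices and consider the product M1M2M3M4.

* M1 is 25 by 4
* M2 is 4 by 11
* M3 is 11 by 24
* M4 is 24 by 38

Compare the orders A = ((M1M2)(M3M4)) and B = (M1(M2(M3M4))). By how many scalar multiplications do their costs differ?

6078

Order A = ((M1M2)(M3M4)): (M1M2): 25×4 by 4×11 → 25×11, cost 25·4·11 = 1100; (M3M4): 11×24 by 24×38 → 11×38, cost 11·24·38 = 10032; ((M1M2)(M3M4)): 25×11 by 11×38 → 25×38, cost 25·11·38 = 10450; cumulative 21582. Total 21582.
Order B = (M1(M2(M3M4))): (M3M4): 11×24 by 24×38 → 11×38, cost 11·24·38 = 10032; (M2(M3M4)): 4×11 by 11×38 → 4×38, cost 4·11·38 = 1672; cumulative 11704; (M1(M2(M3M4))): 25×4 by 4×38 → 25×38, cost 25·4·38 = 3800; cumulative 15504. Total 15504.
Difference: |21582 − 15504| = 6078.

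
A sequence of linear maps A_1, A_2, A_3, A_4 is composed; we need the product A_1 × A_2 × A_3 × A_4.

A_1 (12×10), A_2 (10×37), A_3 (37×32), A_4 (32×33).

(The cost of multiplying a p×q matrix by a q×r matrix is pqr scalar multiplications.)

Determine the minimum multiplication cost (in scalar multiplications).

Adjacent pairs: A_1A_2 = 12·10·37 = 4440; A_2A_3 = 10·37·32 = 11840; A_3A_4 = 37·32·33 = 39072.
Length 3: A_1..A_3: k=1: 0+11840+12·10·32=15680; k=2: 4440+0+12·37·32=18648 → min 15680 | A_2..A_4: k=2: 0+39072+10·37·33=51282; k=3: 11840+0+10·32·33=22400 → min 22400.
Length 4: A_1..A_4: k=1: 0+22400+12·10·33=26360; k=2: 4440+39072+12·37·33=58164; k=3: 15680+0+12·32·33=28352 → min 26360.
Optimal order: (A_1 × ((A_2 × A_3) × A_4)) with cost 26360.

26360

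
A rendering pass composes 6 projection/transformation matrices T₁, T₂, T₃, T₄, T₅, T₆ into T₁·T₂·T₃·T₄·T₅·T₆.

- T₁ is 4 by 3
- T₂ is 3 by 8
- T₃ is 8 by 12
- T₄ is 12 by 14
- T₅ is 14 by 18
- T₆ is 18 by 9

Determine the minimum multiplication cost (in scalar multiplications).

Adjacent pairs: T₁T₂ = 4·3·8 = 96; T₂T₃ = 3·8·12 = 288; T₃T₄ = 8·12·14 = 1344; T₄T₅ = 12·14·18 = 3024; T₅T₆ = 14·18·9 = 2268.
Length 3: T₁..T₃: k=1: 0+288+4·3·12=432; k=2: 96+0+4·8·12=480 → min 432 | T₂..T₄: k=2: 0+1344+3·8·14=1680; k=3: 288+0+3·12·14=792 → min 792 | T₃..T₅: k=3: 0+3024+8·12·18=4752; k=4: 1344+0+8·14·18=3360 → min 3360 | T₄..T₆: k=4: 0+2268+12·14·9=3780; k=5: 3024+0+12·18·9=4968 → min 3780.
Length 4: T₁..T₄: k=1: 0+792+4·3·14=960; k=2: 96+1344+4·8·14=1888; k=3: 432+0+4·12·14=1104 → min 960 | T₂..T₅: k=2: 0+3360+3·8·18=3792; k=3: 288+3024+3·12·18=3960; k=4: 792+0+3·14·18=1548 → min 1548 | T₃..T₆: k=3: 0+3780+8·12·9=4644; k=4: 1344+2268+8·14·9=4620; k=5: 3360+0+8·18·9=4656 → min 4620.
Length 5: T₁..T₅: k=1: 0+1548+4·3·18=1764; k=2: 96+3360+4·8·18=4032; k=3: 432+3024+4·12·18=4320; k=4: 960+0+4·14·18=1968 → min 1764 | T₂..T₆: k=2: 0+4620+3·8·9=4836; k=3: 288+3780+3·12·9=4392; k=4: 792+2268+3·14·9=3438; k=5: 1548+0+3·18·9=2034 → min 2034.
Length 6: T₁..T₆: k=1: 0+2034+4·3·9=2142; k=2: 96+4620+4·8·9=5004; k=3: 432+3780+4·12·9=4644; k=4: 960+2268+4·14·9=3732; k=5: 1764+0+4·18·9=2412 → min 2142.
Optimal order: (T₁·((((T₂·T₃)·T₄)·T₅)·T₆)) with cost 2142.

2142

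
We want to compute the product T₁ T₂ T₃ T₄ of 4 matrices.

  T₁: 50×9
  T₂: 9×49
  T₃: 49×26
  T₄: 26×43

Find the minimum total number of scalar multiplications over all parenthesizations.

Adjacent pairs: T₁T₂ = 50·9·49 = 22050; T₂T₃ = 9·49·26 = 11466; T₃T₄ = 49·26·43 = 54782.
Length 3: T₁..T₃: k=1: 0+11466+50·9·26=23166; k=2: 22050+0+50·49·26=85750 → min 23166 | T₂..T₄: k=2: 0+54782+9·49·43=73745; k=3: 11466+0+9·26·43=21528 → min 21528.
Length 4: T₁..T₄: k=1: 0+21528+50·9·43=40878; k=2: 22050+54782+50·49·43=182182; k=3: 23166+0+50·26·43=79066 → min 40878.
Optimal order: (T₁ ((T₂ T₃) T₄)) with cost 40878.

40878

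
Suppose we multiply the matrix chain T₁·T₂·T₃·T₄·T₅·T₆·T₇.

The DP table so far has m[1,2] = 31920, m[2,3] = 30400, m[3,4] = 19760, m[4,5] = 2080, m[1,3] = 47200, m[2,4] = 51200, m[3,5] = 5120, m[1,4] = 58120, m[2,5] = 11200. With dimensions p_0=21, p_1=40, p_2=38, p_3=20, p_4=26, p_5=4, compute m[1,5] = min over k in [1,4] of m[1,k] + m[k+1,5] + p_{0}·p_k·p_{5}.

14560

m[1,5] = min over k∈[1,4] of m[1,k]+m[k+1,5]+p_{0}·p_k·p_{5}.
k=1: 0 + 11200 + 21·40·4 = 14560; k=2: 31920 + 5120 + 21·38·4 = 40232; k=3: 47200 + 2080 + 21·20·4 = 50960; k=4: 58120 + 0 + 21·26·4 = 60304.
Minimum: 14560 at k=1.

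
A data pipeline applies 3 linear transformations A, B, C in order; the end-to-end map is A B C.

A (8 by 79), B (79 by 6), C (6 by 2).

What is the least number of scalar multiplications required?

Order (A (B C)): (B C): 79×6 by 6×2 → 79×2, cost 79·6·2 = 948; (A (B C)): 8×79 by 79×2 → 8×2, cost 8·79·2 = 1264; cumulative 2212. Total 2212.
Order ((A B) C): (A B): 8×79 by 79×6 → 8×6, cost 8·79·6 = 3792; ((A B) C): 8×6 by 6×2 → 8×2, cost 8·6·2 = 96; cumulative 3888. Total 3888.
Minimum: 2212.

2212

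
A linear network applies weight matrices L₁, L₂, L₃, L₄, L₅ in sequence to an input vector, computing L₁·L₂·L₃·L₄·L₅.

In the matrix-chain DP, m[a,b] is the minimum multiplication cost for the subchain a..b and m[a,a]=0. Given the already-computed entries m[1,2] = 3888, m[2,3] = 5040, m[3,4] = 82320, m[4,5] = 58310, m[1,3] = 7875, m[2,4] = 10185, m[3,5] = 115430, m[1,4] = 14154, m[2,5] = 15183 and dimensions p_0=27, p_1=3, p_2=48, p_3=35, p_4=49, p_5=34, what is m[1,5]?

m[1,5] = min over k∈[1,4] of m[1,k]+m[k+1,5]+p_{0}·p_k·p_{5}.
k=1: 0 + 15183 + 27·3·34 = 17937; k=2: 3888 + 115430 + 27·48·34 = 163382; k=3: 7875 + 58310 + 27·35·34 = 98315; k=4: 14154 + 0 + 27·49·34 = 59136.
Minimum: 17937 at k=1.

17937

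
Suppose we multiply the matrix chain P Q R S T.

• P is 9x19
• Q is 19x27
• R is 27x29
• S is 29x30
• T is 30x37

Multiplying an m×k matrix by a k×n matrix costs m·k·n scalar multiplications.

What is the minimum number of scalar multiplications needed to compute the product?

Adjacent pairs: PQ = 9·19·27 = 4617; QR = 19·27·29 = 14877; RS = 27·29·30 = 23490; ST = 29·30·37 = 32190.
Length 3: P..R: k=1: 0+14877+9·19·29=19836; k=2: 4617+0+9·27·29=11664 → min 11664 | Q..S: k=2: 0+23490+19·27·30=38880; k=3: 14877+0+19·29·30=31407 → min 31407 | R..T: k=3: 0+32190+27·29·37=61161; k=4: 23490+0+27·30·37=53460 → min 53460.
Length 4: P..S: k=1: 0+31407+9·19·30=36537; k=2: 4617+23490+9·27·30=35397; k=3: 11664+0+9·29·30=19494 → min 19494 | Q..T: k=2: 0+53460+19·27·37=72441; k=3: 14877+32190+19·29·37=67454; k=4: 31407+0+19·30·37=52497 → min 52497.
Length 5: P..T: k=1: 0+52497+9·19·37=58824; k=2: 4617+53460+9·27·37=67068; k=3: 11664+32190+9·29·37=53511; k=4: 19494+0+9·30·37=29484 → min 29484.
Optimal order: ((((P Q) R) S) T) with cost 29484.

29484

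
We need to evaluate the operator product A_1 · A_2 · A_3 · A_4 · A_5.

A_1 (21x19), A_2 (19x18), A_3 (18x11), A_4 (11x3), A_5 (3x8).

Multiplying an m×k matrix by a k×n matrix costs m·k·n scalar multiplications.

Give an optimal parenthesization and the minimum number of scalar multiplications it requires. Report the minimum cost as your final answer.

3321

Adjacent pairs: A_1A_2 = 21·19·18 = 7182; A_2A_3 = 19·18·11 = 3762; A_3A_4 = 18·11·3 = 594; A_4A_5 = 11·3·8 = 264.
Length 3: A_1..A_3: k=1: 0+3762+21·19·11=8151; k=2: 7182+0+21·18·11=11340 → min 8151 | A_2..A_4: k=2: 0+594+19·18·3=1620; k=3: 3762+0+19·11·3=4389 → min 1620 | A_3..A_5: k=3: 0+264+18·11·8=1848; k=4: 594+0+18·3·8=1026 → min 1026.
Length 4: A_1..A_4: k=1: 0+1620+21·19·3=2817; k=2: 7182+594+21·18·3=8910; k=3: 8151+0+21·11·3=8844 → min 2817 | A_2..A_5: k=2: 0+1026+19·18·8=3762; k=3: 3762+264+19·11·8=5698; k=4: 1620+0+19·3·8=2076 → min 2076.
Length 5: A_1..A_5: k=1: 0+2076+21·19·8=5268; k=2: 7182+1026+21·18·8=11232; k=3: 8151+264+21·11·8=10263; k=4: 2817+0+21·3·8=3321 → min 3321.
Optimal parenthesization: ((A_1 · (A_2 · (A_3 · A_4))) · A_5) with cost 3321.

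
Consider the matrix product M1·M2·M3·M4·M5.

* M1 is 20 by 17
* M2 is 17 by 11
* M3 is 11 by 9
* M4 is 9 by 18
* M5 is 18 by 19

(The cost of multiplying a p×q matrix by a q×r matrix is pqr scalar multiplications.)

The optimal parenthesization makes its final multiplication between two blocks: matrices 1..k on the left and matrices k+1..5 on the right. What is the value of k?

3

Adjacent pairs: M1M2 = 20·17·11 = 3740; M2M3 = 17·11·9 = 1683; M3M4 = 11·9·18 = 1782; M4M5 = 9·18·19 = 3078.
Length 3: M1..M3: k=1: 0+1683+20·17·9=4743; k=2: 3740+0+20·11·9=5720 → min 4743 | M2..M4: k=2: 0+1782+17·11·18=5148; k=3: 1683+0+17·9·18=4437 → min 4437 | M3..M5: k=3: 0+3078+11·9·19=4959; k=4: 1782+0+11·18·19=5544 → min 4959.
Length 4: M1..M4: k=1: 0+4437+20·17·18=10557; k=2: 3740+1782+20·11·18=9482; k=3: 4743+0+20·9·18=7983 → min 7983 | M2..M5: k=2: 0+4959+17·11·19=8512; k=3: 1683+3078+17·9·19=7668; k=4: 4437+0+17·18·19=10251 → min 7668.
Top-level splits: k=1: (M1..M1)·(M2..M5) → 0+7668+20·17·19 = 14128; k=2: (M1..M2)·(M3..M5) → 3740+4959+20·11·19 = 12879; k=3: (M1..M3)·(M4..M5) → 4743+3078+20·9·19 = 11241; k=4: (M1..M4)·(M5..M5) → 7983+0+20·18·19 = 14823.
Best split is after M3, i.e. k = 3.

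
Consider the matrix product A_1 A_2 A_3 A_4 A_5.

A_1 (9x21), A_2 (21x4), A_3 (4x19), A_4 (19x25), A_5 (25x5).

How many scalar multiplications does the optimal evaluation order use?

Adjacent pairs: A_1A_2 = 9·21·4 = 756; A_2A_3 = 21·4·19 = 1596; A_3A_4 = 4·19·25 = 1900; A_4A_5 = 19·25·5 = 2375.
Length 3: A_1..A_3: k=1: 0+1596+9·21·19=5187; k=2: 756+0+9·4·19=1440 → min 1440 | A_2..A_4: k=2: 0+1900+21·4·25=4000; k=3: 1596+0+21·19·25=11571 → min 4000 | A_3..A_5: k=3: 0+2375+4·19·5=2755; k=4: 1900+0+4·25·5=2400 → min 2400.
Length 4: A_1..A_4: k=1: 0+4000+9·21·25=8725; k=2: 756+1900+9·4·25=3556; k=3: 1440+0+9·19·25=5715 → min 3556 | A_2..A_5: k=2: 0+2400+21·4·5=2820; k=3: 1596+2375+21·19·5=5966; k=4: 4000+0+21·25·5=6625 → min 2820.
Length 5: A_1..A_5: k=1: 0+2820+9·21·5=3765; k=2: 756+2400+9·4·5=3336; k=3: 1440+2375+9·19·5=4670; k=4: 3556+0+9·25·5=4681 → min 3336.
Optimal order: ((A_1 A_2) ((A_3 A_4) A_5)) with cost 3336.

3336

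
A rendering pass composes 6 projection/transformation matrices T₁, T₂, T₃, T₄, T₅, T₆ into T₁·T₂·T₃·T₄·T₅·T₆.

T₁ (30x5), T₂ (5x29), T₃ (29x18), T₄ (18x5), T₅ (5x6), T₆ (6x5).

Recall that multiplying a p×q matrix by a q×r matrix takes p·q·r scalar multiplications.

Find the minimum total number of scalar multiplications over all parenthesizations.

Adjacent pairs: T₁T₂ = 30·5·29 = 4350; T₂T₃ = 5·29·18 = 2610; T₃T₄ = 29·18·5 = 2610; T₄T₅ = 18·5·6 = 540; T₅T₆ = 5·6·5 = 150.
Length 3: T₁..T₃: k=1: 0+2610+30·5·18=5310; k=2: 4350+0+30·29·18=20010 → min 5310 | T₂..T₄: k=2: 0+2610+5·29·5=3335; k=3: 2610+0+5·18·5=3060 → min 3060 | T₃..T₅: k=3: 0+540+29·18·6=3672; k=4: 2610+0+29·5·6=3480 → min 3480 | T₄..T₆: k=4: 0+150+18·5·5=600; k=5: 540+0+18·6·5=1080 → min 600.
Length 4: T₁..T₄: k=1: 0+3060+30·5·5=3810; k=2: 4350+2610+30·29·5=11310; k=3: 5310+0+30·18·5=8010 → min 3810 | T₂..T₅: k=2: 0+3480+5·29·6=4350; k=3: 2610+540+5·18·6=3690; k=4: 3060+0+5·5·6=3210 → min 3210 | T₃..T₆: k=3: 0+600+29·18·5=3210; k=4: 2610+150+29·5·5=3485; k=5: 3480+0+29·6·5=4350 → min 3210.
Length 5: T₁..T₅: k=1: 0+3210+30·5·6=4110; k=2: 4350+3480+30·29·6=13050; k=3: 5310+540+30·18·6=9090; k=4: 3810+0+30·5·6=4710 → min 4110 | T₂..T₆: k=2: 0+3210+5·29·5=3935; k=3: 2610+600+5·18·5=3660; k=4: 3060+150+5·5·5=3335; k=5: 3210+0+5·6·5=3360 → min 3335.
Length 6: T₁..T₆: k=1: 0+3335+30·5·5=4085; k=2: 4350+3210+30·29·5=11910; k=3: 5310+600+30·18·5=8610; k=4: 3810+150+30·5·5=4710; k=5: 4110+0+30·6·5=5010 → min 4085.
Optimal order: (T₁·(((T₂·T₃)·T₄)·(T₅·T₆))) with cost 4085.

4085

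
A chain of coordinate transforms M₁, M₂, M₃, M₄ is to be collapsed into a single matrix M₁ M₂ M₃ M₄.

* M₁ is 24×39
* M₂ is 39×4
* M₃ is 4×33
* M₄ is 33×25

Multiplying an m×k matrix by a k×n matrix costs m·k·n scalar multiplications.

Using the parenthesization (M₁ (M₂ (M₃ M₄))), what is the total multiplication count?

30600

(M₃ M₄): 4×33 by 33×25 → 4×25, cost 4·33·25 = 3300
(M₂ (M₃ M₄)): 39×4 by 4×25 → 39×25, cost 39·4·25 = 3900; cumulative 7200
(M₁ (M₂ (M₃ M₄))): 24×39 by 39×25 → 24×25, cost 24·39·25 = 23400; cumulative 30600
Total: 30600 scalar multiplications.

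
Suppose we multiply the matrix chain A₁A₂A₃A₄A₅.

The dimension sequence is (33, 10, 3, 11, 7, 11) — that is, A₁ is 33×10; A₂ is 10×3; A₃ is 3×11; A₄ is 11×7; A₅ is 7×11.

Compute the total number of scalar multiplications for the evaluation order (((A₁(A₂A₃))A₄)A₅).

9042

(A₂A₃): 10×3 by 3×11 → 10×11, cost 10·3·11 = 330
(A₁(A₂A₃)): 33×10 by 10×11 → 33×11, cost 33·10·11 = 3630; cumulative 3960
((A₁(A₂A₃))A₄): 33×11 by 11×7 → 33×7, cost 33·11·7 = 2541; cumulative 6501
(((A₁(A₂A₃))A₄)A₅): 33×7 by 7×11 → 33×11, cost 33·7·11 = 2541; cumulative 9042
Total: 9042 scalar multiplications.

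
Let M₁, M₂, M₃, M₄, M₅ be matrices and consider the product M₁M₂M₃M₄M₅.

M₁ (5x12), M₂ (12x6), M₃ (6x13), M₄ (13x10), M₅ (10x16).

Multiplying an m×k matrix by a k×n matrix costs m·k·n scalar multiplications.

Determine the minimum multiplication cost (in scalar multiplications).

Adjacent pairs: M₁M₂ = 5·12·6 = 360; M₂M₃ = 12·6·13 = 936; M₃M₄ = 6·13·10 = 780; M₄M₅ = 13·10·16 = 2080.
Length 3: M₁..M₃: k=1: 0+936+5·12·13=1716; k=2: 360+0+5·6·13=750 → min 750 | M₂..M₄: k=2: 0+780+12·6·10=1500; k=3: 936+0+12·13·10=2496 → min 1500 | M₃..M₅: k=3: 0+2080+6·13·16=3328; k=4: 780+0+6·10·16=1740 → min 1740.
Length 4: M₁..M₄: k=1: 0+1500+5·12·10=2100; k=2: 360+780+5·6·10=1440; k=3: 750+0+5·13·10=1400 → min 1400 | M₂..M₅: k=2: 0+1740+12·6·16=2892; k=3: 936+2080+12·13·16=5512; k=4: 1500+0+12·10·16=3420 → min 2892.
Length 5: M₁..M₅: k=1: 0+2892+5·12·16=3852; k=2: 360+1740+5·6·16=2580; k=3: 750+2080+5·13·16=3870; k=4: 1400+0+5·10·16=2200 → min 2200.
Optimal order: ((((M₁M₂)M₃)M₄)M₅) with cost 2200.

2200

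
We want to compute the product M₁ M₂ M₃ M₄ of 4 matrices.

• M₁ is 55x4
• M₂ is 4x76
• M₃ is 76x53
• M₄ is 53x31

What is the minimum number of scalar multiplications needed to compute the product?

29504

Adjacent pairs: M₁M₂ = 55·4·76 = 16720; M₂M₃ = 4·76·53 = 16112; M₃M₄ = 76·53·31 = 124868.
Length 3: M₁..M₃: k=1: 0+16112+55·4·53=27772; k=2: 16720+0+55·76·53=238260 → min 27772 | M₂..M₄: k=2: 0+124868+4·76·31=134292; k=3: 16112+0+4·53·31=22684 → min 22684.
Length 4: M₁..M₄: k=1: 0+22684+55·4·31=29504; k=2: 16720+124868+55·76·31=271168; k=3: 27772+0+55·53·31=118137 → min 29504.
Optimal order: (M₁ ((M₂ M₃) M₄)) with cost 29504.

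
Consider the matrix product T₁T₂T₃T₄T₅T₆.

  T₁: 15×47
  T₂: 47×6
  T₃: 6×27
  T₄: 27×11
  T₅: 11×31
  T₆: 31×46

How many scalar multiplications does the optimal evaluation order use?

Adjacent pairs: T₁T₂ = 15·47·6 = 4230; T₂T₃ = 47·6·27 = 7614; T₃T₄ = 6·27·11 = 1782; T₄T₅ = 27·11·31 = 9207; T₅T₆ = 11·31·46 = 15686.
Length 3: T₁..T₃: k=1: 0+7614+15·47·27=26649; k=2: 4230+0+15·6·27=6660 → min 6660 | T₂..T₄: k=2: 0+1782+47·6·11=4884; k=3: 7614+0+47·27·11=21573 → min 4884 | T₃..T₅: k=3: 0+9207+6·27·31=14229; k=4: 1782+0+6·11·31=3828 → min 3828 | T₄..T₆: k=4: 0+15686+27·11·46=29348; k=5: 9207+0+27·31·46=47709 → min 29348.
Length 4: T₁..T₄: k=1: 0+4884+15·47·11=12639; k=2: 4230+1782+15·6·11=7002; k=3: 6660+0+15·27·11=11115 → min 7002 | T₂..T₅: k=2: 0+3828+47·6·31=12570; k=3: 7614+9207+47·27·31=56160; k=4: 4884+0+47·11·31=20911 → min 12570 | T₃..T₆: k=3: 0+29348+6·27·46=36800; k=4: 1782+15686+6·11·46=20504; k=5: 3828+0+6·31·46=12384 → min 12384.
Length 5: T₁..T₅: k=1: 0+12570+15·47·31=34425; k=2: 4230+3828+15·6·31=10848; k=3: 6660+9207+15·27·31=28422; k=4: 7002+0+15·11·31=12117 → min 10848 | T₂..T₆: k=2: 0+12384+47·6·46=25356; k=3: 7614+29348+47·27·46=95336; k=4: 4884+15686+47·11·46=44352; k=5: 12570+0+47·31·46=79592 → min 25356.
Length 6: T₁..T₆: k=1: 0+25356+15·47·46=57786; k=2: 4230+12384+15·6·46=20754; k=3: 6660+29348+15·27·46=54638; k=4: 7002+15686+15·11·46=30278; k=5: 10848+0+15·31·46=32238 → min 20754.
Optimal order: ((T₁T₂)(((T₃T₄)T₅)T₆)) with cost 20754.

20754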